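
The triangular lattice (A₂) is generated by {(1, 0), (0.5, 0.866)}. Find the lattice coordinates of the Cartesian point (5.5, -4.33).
8b₁ - 5b₂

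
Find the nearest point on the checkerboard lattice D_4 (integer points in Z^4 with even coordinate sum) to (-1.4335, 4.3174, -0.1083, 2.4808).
(-1, 4, 0, 3)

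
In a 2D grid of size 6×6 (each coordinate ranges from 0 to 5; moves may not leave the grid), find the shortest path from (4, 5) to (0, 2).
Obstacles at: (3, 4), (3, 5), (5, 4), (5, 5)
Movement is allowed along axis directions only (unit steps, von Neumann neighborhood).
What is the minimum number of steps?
7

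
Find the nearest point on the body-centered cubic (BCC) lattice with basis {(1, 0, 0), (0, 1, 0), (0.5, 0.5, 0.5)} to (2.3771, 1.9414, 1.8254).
(2, 2, 2)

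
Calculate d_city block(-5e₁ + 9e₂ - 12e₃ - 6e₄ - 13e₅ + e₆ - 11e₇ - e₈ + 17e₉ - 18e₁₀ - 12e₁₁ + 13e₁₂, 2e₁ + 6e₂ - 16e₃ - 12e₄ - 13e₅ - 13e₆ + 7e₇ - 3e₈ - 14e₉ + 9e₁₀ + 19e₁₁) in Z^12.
156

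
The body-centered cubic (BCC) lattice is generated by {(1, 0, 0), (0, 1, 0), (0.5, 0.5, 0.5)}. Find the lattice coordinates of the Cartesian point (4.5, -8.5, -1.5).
6b₁ - 7b₂ - 3b₃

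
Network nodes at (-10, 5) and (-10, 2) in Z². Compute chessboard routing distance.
3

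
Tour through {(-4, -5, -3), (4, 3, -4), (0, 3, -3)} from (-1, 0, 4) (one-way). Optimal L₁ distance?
32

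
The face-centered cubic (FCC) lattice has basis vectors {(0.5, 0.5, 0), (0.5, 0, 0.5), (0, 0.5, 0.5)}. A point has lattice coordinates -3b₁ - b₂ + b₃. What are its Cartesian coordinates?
(-2, -1, 0)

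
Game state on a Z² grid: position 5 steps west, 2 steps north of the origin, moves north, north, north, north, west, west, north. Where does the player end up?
(-7, 7)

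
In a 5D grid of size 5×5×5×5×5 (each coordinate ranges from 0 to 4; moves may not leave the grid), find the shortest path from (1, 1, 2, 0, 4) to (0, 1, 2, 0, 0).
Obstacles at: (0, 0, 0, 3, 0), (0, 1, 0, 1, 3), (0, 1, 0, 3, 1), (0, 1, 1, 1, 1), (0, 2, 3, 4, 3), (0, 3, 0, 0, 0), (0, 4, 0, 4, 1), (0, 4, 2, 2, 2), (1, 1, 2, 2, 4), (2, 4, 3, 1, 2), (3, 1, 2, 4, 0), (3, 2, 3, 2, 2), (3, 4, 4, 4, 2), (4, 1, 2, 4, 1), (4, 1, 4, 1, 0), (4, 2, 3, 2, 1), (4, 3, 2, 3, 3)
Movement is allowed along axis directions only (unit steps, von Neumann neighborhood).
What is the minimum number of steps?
5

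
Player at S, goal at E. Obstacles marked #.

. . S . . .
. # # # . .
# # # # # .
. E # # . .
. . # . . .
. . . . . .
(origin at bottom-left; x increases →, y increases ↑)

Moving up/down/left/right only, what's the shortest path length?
14
(one shortest path: (2, 5) → (3, 5) → (4, 5) → (5, 5) → (5, 4) → (5, 3) → (5, 2) → (4, 2) → (4, 1) → (3, 1) → (3, 0) → (2, 0) → (1, 0) → (1, 1) → (1, 2))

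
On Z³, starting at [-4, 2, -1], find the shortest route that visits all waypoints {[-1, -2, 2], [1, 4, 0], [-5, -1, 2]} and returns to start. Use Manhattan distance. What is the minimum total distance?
30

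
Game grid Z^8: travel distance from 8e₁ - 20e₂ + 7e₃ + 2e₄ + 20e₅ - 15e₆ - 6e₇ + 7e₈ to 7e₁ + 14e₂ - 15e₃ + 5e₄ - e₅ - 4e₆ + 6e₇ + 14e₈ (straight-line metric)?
49.0408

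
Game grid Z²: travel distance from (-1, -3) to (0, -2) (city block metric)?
2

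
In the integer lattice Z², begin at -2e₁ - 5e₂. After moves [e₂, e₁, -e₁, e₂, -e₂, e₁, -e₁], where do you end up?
(-2, -4)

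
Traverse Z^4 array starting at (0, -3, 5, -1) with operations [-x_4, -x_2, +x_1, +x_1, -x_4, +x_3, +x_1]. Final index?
(3, -4, 6, -3)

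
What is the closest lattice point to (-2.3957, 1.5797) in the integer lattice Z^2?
(-2, 2)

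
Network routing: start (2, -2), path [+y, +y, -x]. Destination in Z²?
(1, 0)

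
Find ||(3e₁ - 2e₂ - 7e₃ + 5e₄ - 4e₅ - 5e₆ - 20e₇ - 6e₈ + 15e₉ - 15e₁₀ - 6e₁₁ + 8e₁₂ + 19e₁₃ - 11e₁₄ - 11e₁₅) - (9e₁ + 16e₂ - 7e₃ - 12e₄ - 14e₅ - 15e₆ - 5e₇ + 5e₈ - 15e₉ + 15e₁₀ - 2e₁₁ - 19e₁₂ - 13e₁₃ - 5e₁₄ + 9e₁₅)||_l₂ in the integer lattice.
72.111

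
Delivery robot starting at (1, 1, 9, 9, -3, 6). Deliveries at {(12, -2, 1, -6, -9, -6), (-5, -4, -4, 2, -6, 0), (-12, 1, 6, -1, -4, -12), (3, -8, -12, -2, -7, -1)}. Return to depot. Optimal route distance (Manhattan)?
198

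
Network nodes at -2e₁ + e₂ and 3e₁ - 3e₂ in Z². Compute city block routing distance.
9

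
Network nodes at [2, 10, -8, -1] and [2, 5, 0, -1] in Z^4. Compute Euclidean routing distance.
9.43398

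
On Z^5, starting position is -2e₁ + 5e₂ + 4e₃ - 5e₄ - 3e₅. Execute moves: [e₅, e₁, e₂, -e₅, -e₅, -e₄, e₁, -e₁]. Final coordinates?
(-1, 6, 4, -6, -4)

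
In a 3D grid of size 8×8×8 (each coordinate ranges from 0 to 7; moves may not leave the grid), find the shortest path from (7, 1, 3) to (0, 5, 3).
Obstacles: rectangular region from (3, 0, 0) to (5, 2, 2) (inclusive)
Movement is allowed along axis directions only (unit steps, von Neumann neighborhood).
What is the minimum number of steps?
11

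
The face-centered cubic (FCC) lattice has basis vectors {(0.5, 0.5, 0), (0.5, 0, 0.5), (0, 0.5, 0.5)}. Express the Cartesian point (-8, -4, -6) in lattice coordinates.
-6b₁ - 10b₂ - 2b₃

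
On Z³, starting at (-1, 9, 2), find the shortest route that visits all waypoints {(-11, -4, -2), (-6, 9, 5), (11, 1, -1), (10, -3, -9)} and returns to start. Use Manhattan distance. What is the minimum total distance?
98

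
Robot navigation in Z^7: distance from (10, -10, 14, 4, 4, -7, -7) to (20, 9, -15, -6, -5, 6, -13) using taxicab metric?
96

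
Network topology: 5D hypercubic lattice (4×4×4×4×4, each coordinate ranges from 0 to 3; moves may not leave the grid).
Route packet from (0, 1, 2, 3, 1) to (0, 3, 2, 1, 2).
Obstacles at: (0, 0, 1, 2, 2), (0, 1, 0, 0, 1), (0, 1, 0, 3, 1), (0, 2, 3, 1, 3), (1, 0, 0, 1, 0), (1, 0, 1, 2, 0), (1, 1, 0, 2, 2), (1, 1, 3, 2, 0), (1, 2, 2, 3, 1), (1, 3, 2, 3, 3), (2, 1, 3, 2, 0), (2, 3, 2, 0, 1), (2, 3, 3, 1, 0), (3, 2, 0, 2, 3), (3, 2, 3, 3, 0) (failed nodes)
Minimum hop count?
5
(one shortest path: (0, 1, 2, 3, 1) → (0, 2, 2, 3, 1) → (0, 3, 2, 3, 1) → (0, 3, 2, 2, 1) → (0, 3, 2, 1, 1) → (0, 3, 2, 1, 2))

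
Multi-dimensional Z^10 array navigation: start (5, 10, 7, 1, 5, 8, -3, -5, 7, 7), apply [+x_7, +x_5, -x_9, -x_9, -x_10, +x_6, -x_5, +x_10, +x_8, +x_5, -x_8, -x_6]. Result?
(5, 10, 7, 1, 6, 8, -2, -5, 5, 7)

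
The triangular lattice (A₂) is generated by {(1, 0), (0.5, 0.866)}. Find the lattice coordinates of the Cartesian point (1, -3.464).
3b₁ - 4b₂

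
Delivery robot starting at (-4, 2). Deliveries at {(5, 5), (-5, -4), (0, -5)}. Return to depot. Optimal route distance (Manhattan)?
40
(one optimal route: (-4, 2) → (5, 5) → (0, -5) → (-5, -4) → (-4, 2))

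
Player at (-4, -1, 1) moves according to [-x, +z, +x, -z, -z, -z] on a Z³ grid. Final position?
(-4, -1, -1)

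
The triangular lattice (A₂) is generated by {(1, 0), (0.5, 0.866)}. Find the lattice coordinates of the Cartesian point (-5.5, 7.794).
-10b₁ + 9b₂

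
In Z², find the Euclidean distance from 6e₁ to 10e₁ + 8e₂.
8.94427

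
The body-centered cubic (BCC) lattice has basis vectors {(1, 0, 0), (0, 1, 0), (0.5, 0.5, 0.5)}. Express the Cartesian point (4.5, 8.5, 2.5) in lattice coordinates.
2b₁ + 6b₂ + 5b₃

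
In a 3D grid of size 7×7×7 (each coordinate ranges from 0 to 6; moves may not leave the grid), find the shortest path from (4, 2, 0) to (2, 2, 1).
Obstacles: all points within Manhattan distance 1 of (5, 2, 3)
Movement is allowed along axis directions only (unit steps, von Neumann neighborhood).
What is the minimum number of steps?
3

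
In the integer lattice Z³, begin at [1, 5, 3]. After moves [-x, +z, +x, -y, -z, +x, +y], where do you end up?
(2, 5, 3)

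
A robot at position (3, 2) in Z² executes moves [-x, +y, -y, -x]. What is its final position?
(1, 2)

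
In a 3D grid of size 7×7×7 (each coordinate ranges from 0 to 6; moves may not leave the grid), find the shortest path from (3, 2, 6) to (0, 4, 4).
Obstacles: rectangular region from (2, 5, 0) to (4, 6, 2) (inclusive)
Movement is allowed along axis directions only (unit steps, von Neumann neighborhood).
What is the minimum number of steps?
7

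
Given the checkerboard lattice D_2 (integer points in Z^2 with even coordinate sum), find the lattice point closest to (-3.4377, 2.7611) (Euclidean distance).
(-3, 3)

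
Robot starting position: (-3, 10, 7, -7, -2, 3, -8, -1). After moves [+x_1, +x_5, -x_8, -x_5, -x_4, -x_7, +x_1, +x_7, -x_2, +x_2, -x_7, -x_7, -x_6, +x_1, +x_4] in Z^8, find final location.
(0, 10, 7, -7, -2, 2, -10, -2)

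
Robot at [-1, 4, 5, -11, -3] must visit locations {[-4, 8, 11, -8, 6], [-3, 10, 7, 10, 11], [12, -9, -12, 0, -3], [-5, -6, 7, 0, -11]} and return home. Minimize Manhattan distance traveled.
206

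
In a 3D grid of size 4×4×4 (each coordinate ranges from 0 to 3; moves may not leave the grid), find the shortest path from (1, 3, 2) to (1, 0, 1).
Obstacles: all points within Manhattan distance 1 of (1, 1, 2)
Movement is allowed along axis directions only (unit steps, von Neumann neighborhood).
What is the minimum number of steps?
6
(one shortest path: (1, 3, 2) → (0, 3, 2) → (0, 2, 2) → (0, 2, 1) → (0, 1, 1) → (0, 0, 1) → (1, 0, 1))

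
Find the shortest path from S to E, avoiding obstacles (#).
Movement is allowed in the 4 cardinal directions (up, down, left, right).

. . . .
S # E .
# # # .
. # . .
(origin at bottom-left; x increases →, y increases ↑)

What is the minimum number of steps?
4
(one shortest path: (0, 2) → (0, 3) → (1, 3) → (2, 3) → (2, 2))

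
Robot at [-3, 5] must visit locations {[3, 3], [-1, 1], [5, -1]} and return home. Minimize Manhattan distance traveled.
28
(one optimal route: (-3, 5) → (3, 3) → (5, -1) → (-1, 1) → (-3, 5))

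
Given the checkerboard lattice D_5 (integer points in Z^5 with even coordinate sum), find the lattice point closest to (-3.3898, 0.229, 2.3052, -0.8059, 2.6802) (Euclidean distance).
(-4, 0, 2, -1, 3)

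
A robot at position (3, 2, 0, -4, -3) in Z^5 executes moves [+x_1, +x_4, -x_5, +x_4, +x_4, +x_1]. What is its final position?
(5, 2, 0, -1, -4)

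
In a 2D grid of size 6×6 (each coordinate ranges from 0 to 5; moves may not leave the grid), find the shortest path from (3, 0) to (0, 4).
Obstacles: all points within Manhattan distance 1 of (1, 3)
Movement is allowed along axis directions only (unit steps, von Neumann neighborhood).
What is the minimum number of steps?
9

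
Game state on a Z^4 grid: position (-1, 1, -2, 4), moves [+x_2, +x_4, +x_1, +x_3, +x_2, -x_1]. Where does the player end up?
(-1, 3, -1, 5)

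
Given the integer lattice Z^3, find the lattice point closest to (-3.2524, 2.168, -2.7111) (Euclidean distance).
(-3, 2, -3)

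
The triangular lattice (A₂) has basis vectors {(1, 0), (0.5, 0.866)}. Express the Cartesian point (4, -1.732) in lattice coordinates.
5b₁ - 2b₂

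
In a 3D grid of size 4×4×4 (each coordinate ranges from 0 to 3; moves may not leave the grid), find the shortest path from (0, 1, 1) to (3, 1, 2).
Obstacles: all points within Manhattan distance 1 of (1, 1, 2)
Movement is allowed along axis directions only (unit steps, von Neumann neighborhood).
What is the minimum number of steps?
6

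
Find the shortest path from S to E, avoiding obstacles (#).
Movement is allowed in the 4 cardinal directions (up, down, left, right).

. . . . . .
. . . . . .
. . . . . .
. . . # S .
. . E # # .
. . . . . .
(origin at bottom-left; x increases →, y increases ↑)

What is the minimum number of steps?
5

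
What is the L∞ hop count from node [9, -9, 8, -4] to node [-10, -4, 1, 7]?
19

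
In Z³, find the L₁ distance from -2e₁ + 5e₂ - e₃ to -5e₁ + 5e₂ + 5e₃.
9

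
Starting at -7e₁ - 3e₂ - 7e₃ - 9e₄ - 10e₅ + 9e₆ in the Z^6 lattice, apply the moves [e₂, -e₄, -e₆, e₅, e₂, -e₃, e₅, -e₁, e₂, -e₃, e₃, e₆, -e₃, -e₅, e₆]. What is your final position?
(-8, 0, -9, -10, -9, 10)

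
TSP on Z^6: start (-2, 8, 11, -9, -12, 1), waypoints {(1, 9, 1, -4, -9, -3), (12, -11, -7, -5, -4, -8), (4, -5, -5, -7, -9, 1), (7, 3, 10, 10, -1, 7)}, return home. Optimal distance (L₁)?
208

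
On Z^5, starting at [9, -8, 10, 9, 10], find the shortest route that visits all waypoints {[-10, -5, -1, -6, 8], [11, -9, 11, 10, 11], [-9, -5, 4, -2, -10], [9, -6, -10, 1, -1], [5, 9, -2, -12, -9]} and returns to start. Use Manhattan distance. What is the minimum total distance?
224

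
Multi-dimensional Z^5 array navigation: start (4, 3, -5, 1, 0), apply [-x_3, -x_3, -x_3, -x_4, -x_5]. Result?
(4, 3, -8, 0, -1)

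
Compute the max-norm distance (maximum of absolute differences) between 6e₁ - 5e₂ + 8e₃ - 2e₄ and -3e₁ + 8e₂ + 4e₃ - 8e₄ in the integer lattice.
13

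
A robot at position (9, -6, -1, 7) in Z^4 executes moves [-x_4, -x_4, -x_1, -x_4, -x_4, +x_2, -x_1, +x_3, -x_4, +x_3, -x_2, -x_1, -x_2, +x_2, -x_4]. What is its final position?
(6, -6, 1, 1)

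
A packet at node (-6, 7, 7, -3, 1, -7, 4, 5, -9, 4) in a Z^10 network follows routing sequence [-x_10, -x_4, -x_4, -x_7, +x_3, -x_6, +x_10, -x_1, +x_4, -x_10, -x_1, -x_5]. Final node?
(-8, 7, 8, -4, 0, -8, 3, 5, -9, 3)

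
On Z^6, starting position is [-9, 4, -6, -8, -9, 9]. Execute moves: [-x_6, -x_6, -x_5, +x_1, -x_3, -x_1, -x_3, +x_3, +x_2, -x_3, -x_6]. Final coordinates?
(-9, 5, -8, -8, -10, 6)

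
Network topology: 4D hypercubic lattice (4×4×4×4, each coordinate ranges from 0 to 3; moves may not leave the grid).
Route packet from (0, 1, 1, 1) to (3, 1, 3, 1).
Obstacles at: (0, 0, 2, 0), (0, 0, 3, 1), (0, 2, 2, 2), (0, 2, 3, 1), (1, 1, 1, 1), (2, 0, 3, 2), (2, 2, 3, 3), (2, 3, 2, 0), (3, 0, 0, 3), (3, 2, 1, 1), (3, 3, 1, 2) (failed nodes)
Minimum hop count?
5
(one shortest path: (0, 1, 1, 1) → (0, 1, 2, 1) → (1, 1, 2, 1) → (2, 1, 2, 1) → (3, 1, 2, 1) → (3, 1, 3, 1))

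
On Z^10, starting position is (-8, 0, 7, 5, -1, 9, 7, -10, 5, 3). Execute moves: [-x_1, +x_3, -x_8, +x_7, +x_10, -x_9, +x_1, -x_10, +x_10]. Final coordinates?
(-8, 0, 8, 5, -1, 9, 8, -11, 4, 4)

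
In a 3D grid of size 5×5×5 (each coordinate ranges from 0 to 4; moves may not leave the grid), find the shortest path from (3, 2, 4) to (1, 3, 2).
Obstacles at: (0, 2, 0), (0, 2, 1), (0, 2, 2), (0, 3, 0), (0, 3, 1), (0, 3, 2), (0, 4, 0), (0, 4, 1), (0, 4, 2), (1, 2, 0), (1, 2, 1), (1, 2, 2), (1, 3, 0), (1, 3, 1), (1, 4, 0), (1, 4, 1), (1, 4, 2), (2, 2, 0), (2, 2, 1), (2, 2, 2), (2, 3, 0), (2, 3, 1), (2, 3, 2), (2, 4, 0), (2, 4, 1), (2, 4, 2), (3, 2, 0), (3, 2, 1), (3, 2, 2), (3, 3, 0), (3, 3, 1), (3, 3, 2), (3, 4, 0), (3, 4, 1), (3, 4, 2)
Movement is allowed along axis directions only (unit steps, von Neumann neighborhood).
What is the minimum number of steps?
5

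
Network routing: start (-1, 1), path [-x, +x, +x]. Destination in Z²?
(0, 1)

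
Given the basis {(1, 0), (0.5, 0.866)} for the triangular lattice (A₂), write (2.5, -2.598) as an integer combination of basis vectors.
4b₁ - 3b₂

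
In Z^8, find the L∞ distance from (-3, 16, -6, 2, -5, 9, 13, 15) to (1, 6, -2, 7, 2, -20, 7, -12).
29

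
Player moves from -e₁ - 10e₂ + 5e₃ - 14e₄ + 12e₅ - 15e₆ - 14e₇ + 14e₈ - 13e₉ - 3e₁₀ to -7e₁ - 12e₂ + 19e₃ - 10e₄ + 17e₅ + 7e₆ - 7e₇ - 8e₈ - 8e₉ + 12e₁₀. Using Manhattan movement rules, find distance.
102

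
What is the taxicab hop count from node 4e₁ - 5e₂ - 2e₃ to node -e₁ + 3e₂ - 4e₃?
15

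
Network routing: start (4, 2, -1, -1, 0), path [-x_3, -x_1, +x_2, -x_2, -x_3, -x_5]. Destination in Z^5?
(3, 2, -3, -1, -1)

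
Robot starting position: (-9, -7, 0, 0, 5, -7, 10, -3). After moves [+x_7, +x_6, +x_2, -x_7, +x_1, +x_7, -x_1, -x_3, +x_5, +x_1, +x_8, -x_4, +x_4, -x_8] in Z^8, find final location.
(-8, -6, -1, 0, 6, -6, 11, -3)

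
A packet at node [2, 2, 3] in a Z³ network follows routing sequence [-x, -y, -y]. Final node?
(1, 0, 3)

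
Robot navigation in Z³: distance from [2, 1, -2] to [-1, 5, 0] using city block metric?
9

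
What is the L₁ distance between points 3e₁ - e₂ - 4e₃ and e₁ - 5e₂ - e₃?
9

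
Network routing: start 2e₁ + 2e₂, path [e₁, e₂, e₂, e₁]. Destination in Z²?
(4, 4)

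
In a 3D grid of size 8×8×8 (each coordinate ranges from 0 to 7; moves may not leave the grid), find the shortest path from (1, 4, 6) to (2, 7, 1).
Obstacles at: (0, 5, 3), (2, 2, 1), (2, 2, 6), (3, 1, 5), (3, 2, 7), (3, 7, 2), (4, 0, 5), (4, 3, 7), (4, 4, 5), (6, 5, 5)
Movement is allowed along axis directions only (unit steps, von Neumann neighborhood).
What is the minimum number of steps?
9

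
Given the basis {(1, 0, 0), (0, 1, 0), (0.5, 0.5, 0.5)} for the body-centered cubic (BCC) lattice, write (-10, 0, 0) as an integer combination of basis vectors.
-10b₁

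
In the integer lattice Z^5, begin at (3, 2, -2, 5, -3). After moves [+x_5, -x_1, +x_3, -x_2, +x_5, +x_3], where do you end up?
(2, 1, 0, 5, -1)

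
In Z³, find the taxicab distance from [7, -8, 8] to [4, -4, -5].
20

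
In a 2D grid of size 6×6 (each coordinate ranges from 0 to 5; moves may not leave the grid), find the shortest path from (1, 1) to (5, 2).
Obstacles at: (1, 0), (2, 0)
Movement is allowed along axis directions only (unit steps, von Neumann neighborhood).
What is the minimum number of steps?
5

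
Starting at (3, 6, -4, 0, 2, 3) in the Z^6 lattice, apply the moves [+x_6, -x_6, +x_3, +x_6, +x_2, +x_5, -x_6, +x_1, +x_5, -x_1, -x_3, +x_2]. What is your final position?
(3, 8, -4, 0, 4, 3)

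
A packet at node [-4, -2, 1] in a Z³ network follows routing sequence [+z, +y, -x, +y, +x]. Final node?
(-4, 0, 2)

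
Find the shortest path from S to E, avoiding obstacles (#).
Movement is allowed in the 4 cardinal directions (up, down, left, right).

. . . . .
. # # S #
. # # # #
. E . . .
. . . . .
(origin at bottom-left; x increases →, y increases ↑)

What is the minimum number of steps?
8
(one shortest path: (3, 3) → (3, 4) → (2, 4) → (1, 4) → (0, 4) → (0, 3) → (0, 2) → (0, 1) → (1, 1))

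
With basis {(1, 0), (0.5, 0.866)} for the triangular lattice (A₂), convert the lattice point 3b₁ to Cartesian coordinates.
(3, 0)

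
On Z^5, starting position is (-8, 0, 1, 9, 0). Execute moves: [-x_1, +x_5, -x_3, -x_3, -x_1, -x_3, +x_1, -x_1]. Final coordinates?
(-10, 0, -2, 9, 1)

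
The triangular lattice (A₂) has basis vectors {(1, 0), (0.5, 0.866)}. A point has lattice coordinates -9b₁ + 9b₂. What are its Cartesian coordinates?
(-4.5, 7.794)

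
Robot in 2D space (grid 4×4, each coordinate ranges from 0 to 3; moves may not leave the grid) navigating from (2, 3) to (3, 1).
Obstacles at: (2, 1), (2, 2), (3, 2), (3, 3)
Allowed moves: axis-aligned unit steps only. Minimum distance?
7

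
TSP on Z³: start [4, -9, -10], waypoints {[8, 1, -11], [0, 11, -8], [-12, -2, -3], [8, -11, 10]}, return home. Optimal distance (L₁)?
134
(one optimal route: (4, -9, -10) → (8, 1, -11) → (0, 11, -8) → (-12, -2, -3) → (8, -11, 10) → (4, -9, -10))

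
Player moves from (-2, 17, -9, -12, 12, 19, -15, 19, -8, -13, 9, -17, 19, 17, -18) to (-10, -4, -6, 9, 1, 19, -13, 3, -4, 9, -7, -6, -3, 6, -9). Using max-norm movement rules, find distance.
22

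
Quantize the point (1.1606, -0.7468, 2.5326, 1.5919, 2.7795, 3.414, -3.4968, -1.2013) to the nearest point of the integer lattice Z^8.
(1, -1, 3, 2, 3, 3, -3, -1)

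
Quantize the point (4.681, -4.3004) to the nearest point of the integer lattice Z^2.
(5, -4)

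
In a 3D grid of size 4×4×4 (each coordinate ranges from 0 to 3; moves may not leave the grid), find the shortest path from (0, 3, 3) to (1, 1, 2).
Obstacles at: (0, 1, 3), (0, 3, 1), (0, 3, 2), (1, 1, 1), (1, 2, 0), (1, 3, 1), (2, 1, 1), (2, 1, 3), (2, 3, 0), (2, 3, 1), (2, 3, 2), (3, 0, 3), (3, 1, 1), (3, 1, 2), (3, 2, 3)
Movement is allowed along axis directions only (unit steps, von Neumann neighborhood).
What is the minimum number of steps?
4
(one shortest path: (0, 3, 3) → (1, 3, 3) → (1, 2, 3) → (1, 1, 3) → (1, 1, 2))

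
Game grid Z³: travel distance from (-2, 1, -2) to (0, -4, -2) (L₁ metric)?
7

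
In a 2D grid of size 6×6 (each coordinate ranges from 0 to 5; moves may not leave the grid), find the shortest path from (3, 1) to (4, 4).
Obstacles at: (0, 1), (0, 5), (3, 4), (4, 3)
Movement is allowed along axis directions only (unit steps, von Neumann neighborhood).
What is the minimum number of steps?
6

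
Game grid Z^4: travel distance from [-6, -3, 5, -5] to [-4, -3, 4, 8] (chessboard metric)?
13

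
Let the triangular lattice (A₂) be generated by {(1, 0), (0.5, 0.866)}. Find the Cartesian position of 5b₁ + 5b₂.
(7.5, 4.33)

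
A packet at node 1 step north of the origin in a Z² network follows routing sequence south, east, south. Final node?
(1, -1)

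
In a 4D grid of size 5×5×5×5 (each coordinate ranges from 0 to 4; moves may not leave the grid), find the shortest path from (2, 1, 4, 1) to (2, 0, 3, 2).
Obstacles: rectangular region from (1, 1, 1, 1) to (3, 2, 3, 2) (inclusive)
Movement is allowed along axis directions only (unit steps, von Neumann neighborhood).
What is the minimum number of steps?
3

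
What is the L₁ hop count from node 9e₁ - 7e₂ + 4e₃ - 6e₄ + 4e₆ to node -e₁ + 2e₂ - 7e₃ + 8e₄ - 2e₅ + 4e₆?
46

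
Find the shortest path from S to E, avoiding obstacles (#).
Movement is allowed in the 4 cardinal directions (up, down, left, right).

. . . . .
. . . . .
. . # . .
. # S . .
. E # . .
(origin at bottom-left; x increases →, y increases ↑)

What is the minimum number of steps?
10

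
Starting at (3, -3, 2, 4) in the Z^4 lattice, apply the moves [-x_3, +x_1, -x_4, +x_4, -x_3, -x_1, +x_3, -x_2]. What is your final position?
(3, -4, 1, 4)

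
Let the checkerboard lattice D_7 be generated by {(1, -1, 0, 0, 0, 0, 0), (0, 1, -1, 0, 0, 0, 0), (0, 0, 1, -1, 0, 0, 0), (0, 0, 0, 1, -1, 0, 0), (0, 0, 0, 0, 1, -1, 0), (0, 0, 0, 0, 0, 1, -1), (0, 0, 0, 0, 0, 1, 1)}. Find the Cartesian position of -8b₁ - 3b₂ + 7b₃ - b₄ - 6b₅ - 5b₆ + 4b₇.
(-8, 5, 10, -8, -5, 5, 9)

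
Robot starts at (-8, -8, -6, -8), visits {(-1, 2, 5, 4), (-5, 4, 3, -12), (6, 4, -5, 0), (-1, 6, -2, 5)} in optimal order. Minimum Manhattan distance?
81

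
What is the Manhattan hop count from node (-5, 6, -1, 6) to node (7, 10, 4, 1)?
26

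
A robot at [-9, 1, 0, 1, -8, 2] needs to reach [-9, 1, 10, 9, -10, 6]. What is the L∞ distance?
10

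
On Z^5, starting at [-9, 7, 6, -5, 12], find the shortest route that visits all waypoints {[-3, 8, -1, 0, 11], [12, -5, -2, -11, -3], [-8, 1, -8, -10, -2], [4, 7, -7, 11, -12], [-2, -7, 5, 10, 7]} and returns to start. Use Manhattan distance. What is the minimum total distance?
238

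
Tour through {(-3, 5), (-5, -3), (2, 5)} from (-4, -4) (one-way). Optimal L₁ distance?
17
(one optimal route: (-4, -4) → (-5, -3) → (-3, 5) → (2, 5))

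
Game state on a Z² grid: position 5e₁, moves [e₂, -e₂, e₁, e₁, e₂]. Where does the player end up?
(7, 1)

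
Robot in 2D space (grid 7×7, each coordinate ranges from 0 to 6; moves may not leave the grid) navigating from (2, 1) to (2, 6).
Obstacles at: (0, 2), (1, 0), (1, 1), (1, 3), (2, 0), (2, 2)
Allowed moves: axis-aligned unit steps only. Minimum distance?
7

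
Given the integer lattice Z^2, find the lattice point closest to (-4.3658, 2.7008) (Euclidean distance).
(-4, 3)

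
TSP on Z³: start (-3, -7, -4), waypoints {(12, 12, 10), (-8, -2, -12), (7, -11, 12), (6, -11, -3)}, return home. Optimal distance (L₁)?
134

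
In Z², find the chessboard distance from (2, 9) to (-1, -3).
12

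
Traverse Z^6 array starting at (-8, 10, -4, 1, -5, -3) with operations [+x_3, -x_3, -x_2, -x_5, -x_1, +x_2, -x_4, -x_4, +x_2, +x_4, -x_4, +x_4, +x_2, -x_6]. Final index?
(-9, 12, -4, 0, -6, -4)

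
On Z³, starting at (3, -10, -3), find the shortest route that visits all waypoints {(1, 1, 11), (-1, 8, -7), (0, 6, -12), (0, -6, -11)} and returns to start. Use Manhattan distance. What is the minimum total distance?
90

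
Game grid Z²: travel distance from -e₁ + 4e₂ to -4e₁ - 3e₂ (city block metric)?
10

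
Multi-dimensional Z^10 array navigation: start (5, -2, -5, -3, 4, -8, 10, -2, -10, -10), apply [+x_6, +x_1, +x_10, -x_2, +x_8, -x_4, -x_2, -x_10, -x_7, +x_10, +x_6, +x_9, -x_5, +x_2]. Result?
(6, -3, -5, -4, 3, -6, 9, -1, -9, -9)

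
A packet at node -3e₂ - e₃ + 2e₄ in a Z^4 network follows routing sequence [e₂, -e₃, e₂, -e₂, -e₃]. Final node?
(0, -2, -3, 2)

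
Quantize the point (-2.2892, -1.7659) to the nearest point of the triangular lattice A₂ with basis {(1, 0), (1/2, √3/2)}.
(-2, -1.732)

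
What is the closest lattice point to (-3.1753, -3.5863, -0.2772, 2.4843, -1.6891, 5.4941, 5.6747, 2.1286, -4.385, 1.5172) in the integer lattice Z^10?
(-3, -4, 0, 2, -2, 5, 6, 2, -4, 2)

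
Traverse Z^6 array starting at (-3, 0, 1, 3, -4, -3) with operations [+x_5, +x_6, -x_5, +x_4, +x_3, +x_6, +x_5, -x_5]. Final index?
(-3, 0, 2, 4, -4, -1)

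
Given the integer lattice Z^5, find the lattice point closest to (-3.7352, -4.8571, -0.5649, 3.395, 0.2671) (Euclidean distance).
(-4, -5, -1, 3, 0)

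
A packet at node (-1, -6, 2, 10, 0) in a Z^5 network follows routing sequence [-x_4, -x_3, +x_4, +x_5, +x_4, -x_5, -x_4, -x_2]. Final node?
(-1, -7, 1, 10, 0)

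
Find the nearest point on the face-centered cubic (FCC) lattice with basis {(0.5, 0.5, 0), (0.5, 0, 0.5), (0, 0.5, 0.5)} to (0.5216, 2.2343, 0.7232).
(0.5, 2, 0.5)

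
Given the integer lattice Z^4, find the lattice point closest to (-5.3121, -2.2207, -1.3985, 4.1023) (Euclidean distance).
(-5, -2, -1, 4)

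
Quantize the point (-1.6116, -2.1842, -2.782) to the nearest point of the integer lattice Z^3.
(-2, -2, -3)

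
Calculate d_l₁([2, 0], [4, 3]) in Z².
5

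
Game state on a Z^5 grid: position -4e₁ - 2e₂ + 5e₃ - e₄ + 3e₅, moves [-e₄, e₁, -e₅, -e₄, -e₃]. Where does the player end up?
(-3, -2, 4, -3, 2)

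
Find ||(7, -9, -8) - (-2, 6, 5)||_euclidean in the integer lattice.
21.7945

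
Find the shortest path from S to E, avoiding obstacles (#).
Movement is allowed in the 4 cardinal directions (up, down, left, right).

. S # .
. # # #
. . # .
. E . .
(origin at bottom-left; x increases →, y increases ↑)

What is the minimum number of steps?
5
(one shortest path: (1, 3) → (0, 3) → (0, 2) → (0, 1) → (1, 1) → (1, 0))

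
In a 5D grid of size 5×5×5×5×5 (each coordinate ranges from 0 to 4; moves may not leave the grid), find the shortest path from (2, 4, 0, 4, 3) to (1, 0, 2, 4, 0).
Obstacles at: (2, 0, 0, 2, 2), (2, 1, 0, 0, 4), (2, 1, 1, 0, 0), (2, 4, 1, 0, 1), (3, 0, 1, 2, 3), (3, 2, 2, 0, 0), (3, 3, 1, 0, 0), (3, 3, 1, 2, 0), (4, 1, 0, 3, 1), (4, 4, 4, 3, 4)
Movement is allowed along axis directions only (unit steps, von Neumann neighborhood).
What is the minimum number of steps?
10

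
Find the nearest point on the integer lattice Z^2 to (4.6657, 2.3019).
(5, 2)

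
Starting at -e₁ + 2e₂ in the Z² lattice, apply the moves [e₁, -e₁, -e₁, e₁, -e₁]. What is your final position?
(-2, 2)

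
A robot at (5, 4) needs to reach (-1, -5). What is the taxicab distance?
15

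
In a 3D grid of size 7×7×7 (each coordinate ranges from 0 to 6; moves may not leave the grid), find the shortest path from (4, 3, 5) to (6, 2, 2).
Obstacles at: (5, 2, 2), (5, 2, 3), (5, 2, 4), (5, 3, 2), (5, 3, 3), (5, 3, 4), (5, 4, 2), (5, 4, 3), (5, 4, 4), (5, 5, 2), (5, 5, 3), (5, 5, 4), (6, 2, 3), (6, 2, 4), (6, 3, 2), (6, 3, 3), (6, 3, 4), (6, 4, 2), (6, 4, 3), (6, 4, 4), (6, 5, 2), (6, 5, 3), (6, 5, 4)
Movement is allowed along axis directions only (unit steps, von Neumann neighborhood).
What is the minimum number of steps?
8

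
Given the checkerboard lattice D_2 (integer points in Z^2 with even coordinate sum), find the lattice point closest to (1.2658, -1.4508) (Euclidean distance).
(1, -1)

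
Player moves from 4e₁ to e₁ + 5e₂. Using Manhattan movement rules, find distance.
8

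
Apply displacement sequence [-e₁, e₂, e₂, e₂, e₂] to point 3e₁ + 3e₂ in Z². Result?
(2, 7)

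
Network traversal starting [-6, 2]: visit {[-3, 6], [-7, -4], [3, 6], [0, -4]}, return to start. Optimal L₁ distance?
40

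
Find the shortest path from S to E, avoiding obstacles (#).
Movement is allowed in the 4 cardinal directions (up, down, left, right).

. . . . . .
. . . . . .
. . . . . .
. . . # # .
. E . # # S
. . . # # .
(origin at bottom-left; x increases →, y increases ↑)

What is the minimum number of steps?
8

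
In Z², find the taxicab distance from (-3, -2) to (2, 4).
11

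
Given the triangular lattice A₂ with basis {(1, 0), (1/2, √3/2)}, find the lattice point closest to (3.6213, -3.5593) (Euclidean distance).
(4, -3.464)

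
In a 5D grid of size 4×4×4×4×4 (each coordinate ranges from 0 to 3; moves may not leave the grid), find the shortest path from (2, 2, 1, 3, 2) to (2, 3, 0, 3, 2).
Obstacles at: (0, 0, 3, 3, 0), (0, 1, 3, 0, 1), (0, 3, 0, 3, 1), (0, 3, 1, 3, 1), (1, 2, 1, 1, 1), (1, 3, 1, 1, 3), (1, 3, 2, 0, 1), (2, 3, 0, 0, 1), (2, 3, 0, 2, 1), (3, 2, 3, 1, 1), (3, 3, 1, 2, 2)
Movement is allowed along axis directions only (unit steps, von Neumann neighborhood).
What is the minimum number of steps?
2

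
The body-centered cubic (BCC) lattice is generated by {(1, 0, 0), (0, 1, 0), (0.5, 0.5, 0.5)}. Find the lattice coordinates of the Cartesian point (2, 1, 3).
-b₁ - 2b₂ + 6b₃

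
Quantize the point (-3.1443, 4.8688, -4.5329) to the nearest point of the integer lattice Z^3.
(-3, 5, -5)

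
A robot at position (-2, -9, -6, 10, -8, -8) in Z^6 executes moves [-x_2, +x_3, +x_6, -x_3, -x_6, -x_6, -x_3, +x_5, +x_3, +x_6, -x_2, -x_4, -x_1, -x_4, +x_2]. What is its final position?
(-3, -10, -6, 8, -7, -8)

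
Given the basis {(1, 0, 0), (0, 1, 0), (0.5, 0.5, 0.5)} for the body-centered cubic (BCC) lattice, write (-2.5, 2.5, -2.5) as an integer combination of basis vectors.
5b₂ - 5b₃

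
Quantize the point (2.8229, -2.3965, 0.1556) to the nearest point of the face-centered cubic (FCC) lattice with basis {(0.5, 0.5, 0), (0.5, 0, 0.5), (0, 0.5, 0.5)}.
(2.5, -2.5, 0)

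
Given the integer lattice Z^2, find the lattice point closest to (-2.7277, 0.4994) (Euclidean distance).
(-3, 0)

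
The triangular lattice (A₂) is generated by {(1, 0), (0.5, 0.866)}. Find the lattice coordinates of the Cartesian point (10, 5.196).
7b₁ + 6b₂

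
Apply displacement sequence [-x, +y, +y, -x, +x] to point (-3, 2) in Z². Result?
(-4, 4)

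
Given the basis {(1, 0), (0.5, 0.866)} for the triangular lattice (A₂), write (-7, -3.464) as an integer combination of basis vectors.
-5b₁ - 4b₂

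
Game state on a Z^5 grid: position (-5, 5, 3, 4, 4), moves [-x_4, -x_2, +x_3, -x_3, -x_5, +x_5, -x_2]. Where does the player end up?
(-5, 3, 3, 3, 4)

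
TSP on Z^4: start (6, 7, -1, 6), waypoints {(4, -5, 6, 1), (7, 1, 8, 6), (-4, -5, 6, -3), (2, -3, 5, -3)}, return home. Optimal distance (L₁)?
82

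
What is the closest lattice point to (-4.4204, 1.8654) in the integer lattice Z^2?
(-4, 2)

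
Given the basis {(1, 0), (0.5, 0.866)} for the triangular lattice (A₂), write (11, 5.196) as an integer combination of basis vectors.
8b₁ + 6b₂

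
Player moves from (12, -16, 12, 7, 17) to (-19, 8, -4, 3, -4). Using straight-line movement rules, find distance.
47.4342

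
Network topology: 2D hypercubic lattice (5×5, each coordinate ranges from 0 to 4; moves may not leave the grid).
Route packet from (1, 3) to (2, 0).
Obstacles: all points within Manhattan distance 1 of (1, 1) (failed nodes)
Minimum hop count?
6
(one shortest path: (1, 3) → (2, 3) → (3, 3) → (3, 2) → (3, 1) → (3, 0) → (2, 0))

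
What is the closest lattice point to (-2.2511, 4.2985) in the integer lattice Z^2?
(-2, 4)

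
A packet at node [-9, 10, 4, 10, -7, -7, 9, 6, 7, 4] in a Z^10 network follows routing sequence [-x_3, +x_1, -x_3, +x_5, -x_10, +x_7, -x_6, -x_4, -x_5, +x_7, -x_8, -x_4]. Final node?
(-8, 10, 2, 8, -7, -8, 11, 5, 7, 3)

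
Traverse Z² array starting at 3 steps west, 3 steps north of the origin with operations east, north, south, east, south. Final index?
(-1, 2)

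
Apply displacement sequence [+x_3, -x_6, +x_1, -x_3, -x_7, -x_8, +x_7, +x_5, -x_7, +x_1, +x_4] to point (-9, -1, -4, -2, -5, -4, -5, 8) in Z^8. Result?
(-7, -1, -4, -1, -4, -5, -6, 7)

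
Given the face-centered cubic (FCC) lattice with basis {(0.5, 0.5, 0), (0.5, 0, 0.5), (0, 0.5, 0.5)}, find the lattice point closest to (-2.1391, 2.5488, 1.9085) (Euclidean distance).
(-2.5, 2.5, 2)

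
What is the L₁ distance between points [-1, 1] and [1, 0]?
3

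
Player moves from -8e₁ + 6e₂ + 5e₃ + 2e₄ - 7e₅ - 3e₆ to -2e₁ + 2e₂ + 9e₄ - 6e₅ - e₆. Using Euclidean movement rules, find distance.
11.4455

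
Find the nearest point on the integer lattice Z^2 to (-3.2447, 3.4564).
(-3, 3)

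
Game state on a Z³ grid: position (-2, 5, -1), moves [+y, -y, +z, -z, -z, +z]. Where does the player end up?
(-2, 5, -1)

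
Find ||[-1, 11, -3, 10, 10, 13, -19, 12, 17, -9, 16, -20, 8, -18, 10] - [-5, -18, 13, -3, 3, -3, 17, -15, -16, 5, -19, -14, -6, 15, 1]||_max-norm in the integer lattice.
36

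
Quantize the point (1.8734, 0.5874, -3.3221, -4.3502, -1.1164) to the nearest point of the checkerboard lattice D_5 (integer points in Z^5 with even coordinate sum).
(2, 0, -3, -4, -1)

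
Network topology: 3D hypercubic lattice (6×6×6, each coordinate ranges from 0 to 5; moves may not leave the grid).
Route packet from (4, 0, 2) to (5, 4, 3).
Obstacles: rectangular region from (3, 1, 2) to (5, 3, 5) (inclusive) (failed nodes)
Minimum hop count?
8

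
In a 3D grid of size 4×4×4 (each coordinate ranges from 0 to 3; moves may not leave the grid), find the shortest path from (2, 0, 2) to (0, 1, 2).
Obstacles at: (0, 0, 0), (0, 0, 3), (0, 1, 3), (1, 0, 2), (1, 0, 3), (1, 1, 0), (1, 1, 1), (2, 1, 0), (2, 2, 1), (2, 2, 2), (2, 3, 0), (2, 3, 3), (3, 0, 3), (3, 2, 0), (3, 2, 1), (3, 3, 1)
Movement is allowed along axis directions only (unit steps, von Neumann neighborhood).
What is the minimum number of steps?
3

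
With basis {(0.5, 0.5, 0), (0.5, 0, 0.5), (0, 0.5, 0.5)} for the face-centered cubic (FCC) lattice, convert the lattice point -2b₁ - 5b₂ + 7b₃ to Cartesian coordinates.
(-3.5, 2.5, 1)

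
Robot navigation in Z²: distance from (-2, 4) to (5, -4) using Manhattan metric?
15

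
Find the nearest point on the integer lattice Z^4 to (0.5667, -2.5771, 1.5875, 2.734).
(1, -3, 2, 3)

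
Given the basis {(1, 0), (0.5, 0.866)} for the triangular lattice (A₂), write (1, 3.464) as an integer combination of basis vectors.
-b₁ + 4b₂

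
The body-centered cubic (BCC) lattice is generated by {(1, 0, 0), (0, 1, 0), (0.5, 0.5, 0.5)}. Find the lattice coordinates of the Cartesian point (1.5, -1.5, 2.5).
-b₁ - 4b₂ + 5b₃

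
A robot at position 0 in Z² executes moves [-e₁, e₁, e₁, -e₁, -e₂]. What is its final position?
(0, -1)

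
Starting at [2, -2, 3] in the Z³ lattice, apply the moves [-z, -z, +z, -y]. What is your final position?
(2, -3, 2)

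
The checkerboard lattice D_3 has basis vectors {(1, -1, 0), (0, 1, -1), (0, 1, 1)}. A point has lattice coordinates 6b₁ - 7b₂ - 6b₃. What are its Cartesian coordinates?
(6, -19, 1)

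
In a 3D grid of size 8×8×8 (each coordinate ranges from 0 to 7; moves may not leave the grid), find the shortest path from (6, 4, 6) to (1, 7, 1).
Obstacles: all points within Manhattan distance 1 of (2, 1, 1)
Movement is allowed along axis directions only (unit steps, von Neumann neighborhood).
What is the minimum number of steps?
13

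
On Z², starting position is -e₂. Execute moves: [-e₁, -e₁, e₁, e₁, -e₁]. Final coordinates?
(-1, -1)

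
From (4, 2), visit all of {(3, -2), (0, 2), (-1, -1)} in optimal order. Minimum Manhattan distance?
13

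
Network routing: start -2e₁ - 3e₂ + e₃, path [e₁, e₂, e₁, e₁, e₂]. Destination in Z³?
(1, -1, 1)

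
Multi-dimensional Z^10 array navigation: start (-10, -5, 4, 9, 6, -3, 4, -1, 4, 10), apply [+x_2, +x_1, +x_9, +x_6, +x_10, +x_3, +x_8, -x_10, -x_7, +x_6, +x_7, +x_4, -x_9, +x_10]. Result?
(-9, -4, 5, 10, 6, -1, 4, 0, 4, 11)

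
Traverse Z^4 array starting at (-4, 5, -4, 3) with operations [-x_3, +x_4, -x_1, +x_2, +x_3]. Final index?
(-5, 6, -4, 4)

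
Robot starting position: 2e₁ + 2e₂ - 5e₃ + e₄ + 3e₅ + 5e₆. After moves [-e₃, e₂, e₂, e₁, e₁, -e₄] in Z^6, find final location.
(4, 4, -6, 0, 3, 5)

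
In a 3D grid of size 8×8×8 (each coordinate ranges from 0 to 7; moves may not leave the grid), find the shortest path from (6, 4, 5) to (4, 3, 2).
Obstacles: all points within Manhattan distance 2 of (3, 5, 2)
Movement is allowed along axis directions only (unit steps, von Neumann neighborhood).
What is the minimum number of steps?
6
(one shortest path: (6, 4, 5) → (5, 4, 5) → (4, 4, 5) → (4, 3, 5) → (4, 3, 4) → (4, 3, 3) → (4, 3, 2))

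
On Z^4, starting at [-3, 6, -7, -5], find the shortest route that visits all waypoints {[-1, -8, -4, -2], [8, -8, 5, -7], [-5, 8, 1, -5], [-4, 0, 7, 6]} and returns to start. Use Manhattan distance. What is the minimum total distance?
118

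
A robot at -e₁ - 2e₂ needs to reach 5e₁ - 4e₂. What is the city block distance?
8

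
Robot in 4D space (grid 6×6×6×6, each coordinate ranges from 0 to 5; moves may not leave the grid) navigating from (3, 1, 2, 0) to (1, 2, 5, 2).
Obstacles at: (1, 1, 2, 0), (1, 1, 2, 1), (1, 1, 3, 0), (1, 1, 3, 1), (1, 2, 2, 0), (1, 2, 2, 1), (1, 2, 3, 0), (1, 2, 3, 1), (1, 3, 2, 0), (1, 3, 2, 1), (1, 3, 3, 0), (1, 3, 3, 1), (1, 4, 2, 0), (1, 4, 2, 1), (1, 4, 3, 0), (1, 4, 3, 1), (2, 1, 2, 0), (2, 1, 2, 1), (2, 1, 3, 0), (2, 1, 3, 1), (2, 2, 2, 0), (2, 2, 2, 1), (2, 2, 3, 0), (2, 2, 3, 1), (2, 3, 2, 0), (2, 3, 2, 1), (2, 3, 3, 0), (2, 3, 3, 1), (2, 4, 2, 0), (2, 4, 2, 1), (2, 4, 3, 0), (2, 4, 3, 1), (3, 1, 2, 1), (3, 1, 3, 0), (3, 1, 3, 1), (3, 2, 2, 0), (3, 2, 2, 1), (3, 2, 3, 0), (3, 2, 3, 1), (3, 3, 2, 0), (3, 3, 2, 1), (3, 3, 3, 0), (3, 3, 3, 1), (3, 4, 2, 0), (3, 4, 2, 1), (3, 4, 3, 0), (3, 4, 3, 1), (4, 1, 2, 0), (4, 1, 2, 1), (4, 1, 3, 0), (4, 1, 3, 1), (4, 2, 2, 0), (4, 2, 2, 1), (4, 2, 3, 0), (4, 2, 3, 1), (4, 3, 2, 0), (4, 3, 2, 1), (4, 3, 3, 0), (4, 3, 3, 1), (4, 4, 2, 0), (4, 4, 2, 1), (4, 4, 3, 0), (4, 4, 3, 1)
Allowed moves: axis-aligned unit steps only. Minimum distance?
10
(one shortest path: (3, 1, 2, 0) → (3, 0, 2, 0) → (2, 0, 2, 0) → (1, 0, 2, 0) → (1, 0, 3, 0) → (1, 0, 4, 0) → (1, 1, 4, 0) → (1, 2, 4, 0) → (1, 2, 5, 0) → (1, 2, 5, 1) → (1, 2, 5, 2))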